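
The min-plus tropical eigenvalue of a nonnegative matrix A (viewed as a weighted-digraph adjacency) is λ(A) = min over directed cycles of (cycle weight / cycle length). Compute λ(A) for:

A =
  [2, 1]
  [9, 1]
λ(A) = 1

Enumerate directed cycles and compute their means (weight / length). Sample:
  cycle 0 → 0: weight = 2, length = 1, mean = 2/1 ≈ 2.000
  cycle 1 → 1: weight = 1, length = 1, mean = 1/1 ≈ 1.000
  cycle 0 → 1 → 0: weight = 10, length = 2, mean = 10/2 ≈ 5.000
  cycle 1 → 0 → 1: weight = 10, length = 2, mean = 10/2 ≈ 5.000
Minimum mean = 1.000, attained e.g. along the cycle 1 → 1 with weight 1 and length 1. So λ(A) = 1/1 = 1.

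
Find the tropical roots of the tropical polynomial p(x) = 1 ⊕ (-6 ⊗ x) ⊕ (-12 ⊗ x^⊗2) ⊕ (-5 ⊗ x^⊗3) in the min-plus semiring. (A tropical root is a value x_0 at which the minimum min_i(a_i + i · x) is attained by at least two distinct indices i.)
Roots: {-7, 6, 7}

Each tropical root is a break point of the lower envelope of the lines y = a_i + i · x (there are 4 lines, with slopes 0, 1, ..., 3). Only the lines that attain the minimum somewhere contribute to roots; other lines are dominated. Here the surviving (envelope) indices are i = 3, i = 2, i = 1, i = 0.
Intersections between consecutive envelope lines give the roots: for adjacent envelope indices i < j the intersection is x = (a_i − a_j) / (j − i). Reading off the sorted break points: {-7, 6, 7}.
Verification: at each break x_0, at least two indices attain the minimum of min_i(a_i + i · x_0).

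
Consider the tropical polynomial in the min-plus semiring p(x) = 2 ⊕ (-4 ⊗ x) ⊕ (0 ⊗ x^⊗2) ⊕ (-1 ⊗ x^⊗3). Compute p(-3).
p(-3) = -10

A tropical monomial a ⊗ x^⊗i evaluates to a + i · x. Evaluating each term at x = -3:
  Term 0 contributes 2 + 0 · -3 = 2
  Term 1 contributes -4 + 1 · -3 = -7
  Term 2 contributes 0 + 2 · -3 = -6
  Term 3 contributes -1 + 3 · -3 = -10
p(-3) = ⊕ of these = min[2, -7, -6, -10] = -10.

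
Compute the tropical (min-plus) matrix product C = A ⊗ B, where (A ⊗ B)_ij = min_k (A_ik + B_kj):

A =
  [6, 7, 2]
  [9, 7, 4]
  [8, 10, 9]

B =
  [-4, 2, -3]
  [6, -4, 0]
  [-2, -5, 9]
A ⊗ B =
  [0, -3, 3]
  [2, -1, 6]
  [4, 4, 5]

Apply the min-plus product entry-by-entry:
  C[0][0] = min over k of (A[0][0] + B[0][0] = 6 + -4 = 2, A[0][1] + B[1][0] = 7 + 6 = 13, A[0][2] + B[2][0] = 2 + -2 = 0) = 0 (attained at k = 2)
  C[0][1] = min over k of (A[0][0] + B[0][1] = 6 + 2 = 8, A[0][1] + B[1][1] = 7 + -4 = 3, A[0][2] + B[2][1] = 2 + -5 = -3) = -3 (attained at k = 2)
  C[0][2] = min over k of (A[0][0] + B[0][2] = 6 + -3 = 3, A[0][1] + B[1][2] = 7 + 0 = 7, A[0][2] + B[2][2] = 2 + 9 = 11) = 3 (attained at k = 0)
  C[1][0] = min over k of (A[1][0] + B[0][0] = 9 + -4 = 5, A[1][1] + B[1][0] = 7 + 6 = 13, A[1][2] + B[2][0] = 4 + -2 = 2) = 2 (attained at k = 2)
  C[1][1] = min over k of (A[1][0] + B[0][1] = 9 + 2 = 11, A[1][1] + B[1][1] = 7 + -4 = 3, A[1][2] + B[2][1] = 4 + -5 = -1) = -1 (attained at k = 2)
  C[1][2] = min over k of (A[1][0] + B[0][2] = 9 + -3 = 6, A[1][1] + B[1][2] = 7 + 0 = 7, A[1][2] + B[2][2] = 4 + 9 = 13) = 6 (attained at k = 0)
  C[2][0] = min over k of (A[2][0] + B[0][0] = 8 + -4 = 4, A[2][1] + B[1][0] = 10 + 6 = 16, A[2][2] + B[2][0] = 9 + -2 = 7) = 4 (attained at k = 0)
  C[2][1] = min over k of (A[2][0] + B[0][1] = 8 + 2 = 10, A[2][1] + B[1][1] = 10 + -4 = 6, A[2][2] + B[2][1] = 9 + -5 = 4) = 4 (attained at k = 2)
  C[2][2] = min over k of (A[2][0] + B[0][2] = 8 + -3 = 5, A[2][1] + B[1][2] = 10 + 0 = 10, A[2][2] + B[2][2] = 9 + 9 = 18) = 5 (attained at k = 0)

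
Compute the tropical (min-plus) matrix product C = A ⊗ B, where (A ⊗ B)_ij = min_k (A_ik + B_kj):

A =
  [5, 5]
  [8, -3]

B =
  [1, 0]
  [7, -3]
A ⊗ B =
  [6, 2]
  [4, -6]

Apply the min-plus product entry-by-entry:
  C[0][0] = min over k of (A[0][0] + B[0][0] = 5 + 1 = 6, A[0][1] + B[1][0] = 5 + 7 = 12) = 6 (attained at k = 0)
  C[0][1] = min over k of (A[0][0] + B[0][1] = 5 + 0 = 5, A[0][1] + B[1][1] = 5 + -3 = 2) = 2 (attained at k = 1)
  C[1][0] = min over k of (A[1][0] + B[0][0] = 8 + 1 = 9, A[1][1] + B[1][0] = -3 + 7 = 4) = 4 (attained at k = 1)
  C[1][1] = min over k of (A[1][0] + B[0][1] = 8 + 0 = 8, A[1][1] + B[1][1] = -3 + -3 = -6) = -6 (attained at k = 1)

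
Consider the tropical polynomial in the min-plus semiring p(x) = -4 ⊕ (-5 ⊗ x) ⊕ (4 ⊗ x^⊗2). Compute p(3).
p(3) = -4

A tropical monomial a ⊗ x^⊗i evaluates to a + i · x. Evaluating each term at x = 3:
  Term 0 contributes -4 + 0 · 3 = -4
  Term 1 contributes -5 + 1 · 3 = -2
  Term 2 contributes 4 + 2 · 3 = 10
p(3) = ⊕ of these = min[-4, -2, 10] = -4.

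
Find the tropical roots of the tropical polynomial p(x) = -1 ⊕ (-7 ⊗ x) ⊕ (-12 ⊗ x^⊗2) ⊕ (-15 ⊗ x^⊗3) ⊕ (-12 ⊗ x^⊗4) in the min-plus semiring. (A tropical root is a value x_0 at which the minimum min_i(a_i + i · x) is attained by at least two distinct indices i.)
Roots: {-3, 3, 5, 6}

Each tropical root is a break point of the lower envelope of the lines y = a_i + i · x (there are 5 lines, with slopes 0, 1, ..., 4). Only the lines that attain the minimum somewhere contribute to roots; other lines are dominated. Here the surviving (envelope) indices are i = 4, i = 3, i = 2, i = 1, i = 0.
Intersections between consecutive envelope lines give the roots: for adjacent envelope indices i < j the intersection is x = (a_i − a_j) / (j − i). Reading off the sorted break points: {-3, 3, 5, 6}.
Verification: at each break x_0, at least two indices attain the minimum of min_i(a_i + i · x_0).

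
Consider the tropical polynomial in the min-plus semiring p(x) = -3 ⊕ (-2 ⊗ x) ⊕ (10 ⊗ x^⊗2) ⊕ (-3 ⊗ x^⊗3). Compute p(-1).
p(-1) = -6

A tropical monomial a ⊗ x^⊗i evaluates to a + i · x. Evaluating each term at x = -1:
  Term 0 contributes -3 + 0 · -1 = -3
  Term 1 contributes -2 + 1 · -1 = -3
  Term 2 contributes 10 + 2 · -1 = 8
  Term 3 contributes -3 + 3 · -1 = -6
p(-1) = ⊕ of these = min[-3, -3, 8, -6] = -6.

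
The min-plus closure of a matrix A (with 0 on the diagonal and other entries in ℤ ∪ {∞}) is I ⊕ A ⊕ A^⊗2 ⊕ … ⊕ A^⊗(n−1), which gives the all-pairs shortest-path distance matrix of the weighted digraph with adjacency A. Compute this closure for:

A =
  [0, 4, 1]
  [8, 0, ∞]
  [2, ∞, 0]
Closure =
  [0, 4, 1]
  [8, 0, 9]
  [2, 6, 0]

This is the Floyd-Warshall all-pairs shortest-path computation. For each intermediate vertex k = 0, 1, …, 2, update dist[i][j] ← min(dist[i][j], dist[i][k] + dist[k][j]). The final matrix gives, for each (i, j), the minimum total weight of any directed path from i to j (possibly empty when i = j).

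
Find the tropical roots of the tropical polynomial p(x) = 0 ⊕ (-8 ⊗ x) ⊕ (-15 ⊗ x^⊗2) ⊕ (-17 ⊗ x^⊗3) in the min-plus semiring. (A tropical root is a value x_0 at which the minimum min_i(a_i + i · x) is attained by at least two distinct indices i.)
Roots: {2, 7, 8}

Each tropical root is a break point of the lower envelope of the lines y = a_i + i · x (there are 4 lines, with slopes 0, 1, ..., 3). Only the lines that attain the minimum somewhere contribute to roots; other lines are dominated. Here the surviving (envelope) indices are i = 3, i = 2, i = 1, i = 0.
Intersections between consecutive envelope lines give the roots: for adjacent envelope indices i < j the intersection is x = (a_i − a_j) / (j − i). Reading off the sorted break points: {2, 7, 8}.
Verification: at each break x_0, at least two indices attain the minimum of min_i(a_i + i · x_0).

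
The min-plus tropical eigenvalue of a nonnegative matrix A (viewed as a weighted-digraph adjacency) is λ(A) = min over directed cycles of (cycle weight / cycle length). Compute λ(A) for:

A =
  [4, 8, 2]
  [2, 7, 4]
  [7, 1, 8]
λ(A) = 5/3

Enumerate directed cycles and compute their means (weight / length). Sample:
  cycle 0 → 0: weight = 4, length = 1, mean = 4/1 ≈ 4.000
  cycle 1 → 1: weight = 7, length = 1, mean = 7/1 ≈ 7.000
  cycle 2 → 2: weight = 8, length = 1, mean = 8/1 ≈ 8.000
  cycle 0 → 1 → 0: weight = 10, length = 2, mean = 10/2 ≈ 5.000
  cycle 0 → 2 → 0: weight = 9, length = 2, mean = 9/2 ≈ 4.500
  cycle 1 → 0 → 1: weight = 10, length = 2, mean = 10/2 ≈ 5.000
Minimum mean = 1.667, attained e.g. along the cycle 0 → 2 → 1 → 0 with weight 5 and length 3. So λ(A) = 5/3 = 5/3.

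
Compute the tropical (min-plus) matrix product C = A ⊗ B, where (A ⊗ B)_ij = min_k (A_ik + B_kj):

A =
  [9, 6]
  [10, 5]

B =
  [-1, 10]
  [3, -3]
A ⊗ B =
  [8, 3]
  [8, 2]

Apply the min-plus product entry-by-entry:
  C[0][0] = min over k of (A[0][0] + B[0][0] = 9 + -1 = 8, A[0][1] + B[1][0] = 6 + 3 = 9) = 8 (attained at k = 0)
  C[0][1] = min over k of (A[0][0] + B[0][1] = 9 + 10 = 19, A[0][1] + B[1][1] = 6 + -3 = 3) = 3 (attained at k = 1)
  C[1][0] = min over k of (A[1][0] + B[0][0] = 10 + -1 = 9, A[1][1] + B[1][0] = 5 + 3 = 8) = 8 (attained at k = 1)
  C[1][1] = min over k of (A[1][0] + B[0][1] = 10 + 10 = 20, A[1][1] + B[1][1] = 5 + -3 = 2) = 2 (attained at k = 1)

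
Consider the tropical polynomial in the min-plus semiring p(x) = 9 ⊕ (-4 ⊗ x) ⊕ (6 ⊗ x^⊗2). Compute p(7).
p(7) = 3

A tropical monomial a ⊗ x^⊗i evaluates to a + i · x. Evaluating each term at x = 7:
  Term 0 contributes 9 + 0 · 7 = 9
  Term 1 contributes -4 + 1 · 7 = 3
  Term 2 contributes 6 + 2 · 7 = 20
p(7) = ⊕ of these = min[9, 3, 20] = 3.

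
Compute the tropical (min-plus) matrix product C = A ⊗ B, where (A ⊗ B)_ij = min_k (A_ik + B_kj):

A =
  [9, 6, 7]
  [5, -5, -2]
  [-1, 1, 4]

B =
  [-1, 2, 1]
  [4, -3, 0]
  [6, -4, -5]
A ⊗ B =
  [8, 3, 2]
  [-1, -8, -7]
  [-2, -2, -1]

Apply the min-plus product entry-by-entry:
  C[0][0] = min over k of (A[0][0] + B[0][0] = 9 + -1 = 8, A[0][1] + B[1][0] = 6 + 4 = 10, A[0][2] + B[2][0] = 7 + 6 = 13) = 8 (attained at k = 0)
  C[0][1] = min over k of (A[0][0] + B[0][1] = 9 + 2 = 11, A[0][1] + B[1][1] = 6 + -3 = 3, A[0][2] + B[2][1] = 7 + -4 = 3) = 3 (attained at k = 1)
  C[0][2] = min over k of (A[0][0] + B[0][2] = 9 + 1 = 10, A[0][1] + B[1][2] = 6 + 0 = 6, A[0][2] + B[2][2] = 7 + -5 = 2) = 2 (attained at k = 2)
  C[1][0] = min over k of (A[1][0] + B[0][0] = 5 + -1 = 4, A[1][1] + B[1][0] = -5 + 4 = -1, A[1][2] + B[2][0] = -2 + 6 = 4) = -1 (attained at k = 1)
  C[1][1] = min over k of (A[1][0] + B[0][1] = 5 + 2 = 7, A[1][1] + B[1][1] = -5 + -3 = -8, A[1][2] + B[2][1] = -2 + -4 = -6) = -8 (attained at k = 1)
  C[1][2] = min over k of (A[1][0] + B[0][2] = 5 + 1 = 6, A[1][1] + B[1][2] = -5 + 0 = -5, A[1][2] + B[2][2] = -2 + -5 = -7) = -7 (attained at k = 2)
  C[2][0] = min over k of (A[2][0] + B[0][0] = -1 + -1 = -2, A[2][1] + B[1][0] = 1 + 4 = 5, A[2][2] + B[2][0] = 4 + 6 = 10) = -2 (attained at k = 0)
  C[2][1] = min over k of (A[2][0] + B[0][1] = -1 + 2 = 1, A[2][1] + B[1][1] = 1 + -3 = -2, A[2][2] + B[2][1] = 4 + -4 = 0) = -2 (attained at k = 1)
  C[2][2] = min over k of (A[2][0] + B[0][2] = -1 + 1 = 0, A[2][1] + B[1][2] = 1 + 0 = 1, A[2][2] + B[2][2] = 4 + -5 = -1) = -1 (attained at k = 2)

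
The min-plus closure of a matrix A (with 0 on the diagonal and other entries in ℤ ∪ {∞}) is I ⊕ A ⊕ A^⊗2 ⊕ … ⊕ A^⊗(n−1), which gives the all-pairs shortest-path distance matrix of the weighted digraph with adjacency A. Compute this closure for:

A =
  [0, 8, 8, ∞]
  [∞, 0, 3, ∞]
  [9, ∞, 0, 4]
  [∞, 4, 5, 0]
Closure =
  [0, 8, 8, 12]
  [12, 0, 3, 7]
  [9, 8, 0, 4]
  [14, 4, 5, 0]

This is the Floyd-Warshall all-pairs shortest-path computation. For each intermediate vertex k = 0, 1, …, 3, update dist[i][j] ← min(dist[i][j], dist[i][k] + dist[k][j]). The final matrix gives, for each (i, j), the minimum total weight of any directed path from i to j (possibly empty when i = j).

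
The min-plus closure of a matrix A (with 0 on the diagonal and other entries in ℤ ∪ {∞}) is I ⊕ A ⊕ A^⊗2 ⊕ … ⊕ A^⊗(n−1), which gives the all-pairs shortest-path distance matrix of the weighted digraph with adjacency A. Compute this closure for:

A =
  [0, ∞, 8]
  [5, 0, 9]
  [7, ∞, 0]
Closure =
  [0, ∞, 8]
  [5, 0, 9]
  [7, ∞, 0]

This is the Floyd-Warshall all-pairs shortest-path computation. For each intermediate vertex k = 0, 1, …, 2, update dist[i][j] ← min(dist[i][j], dist[i][k] + dist[k][j]). The final matrix gives, for each (i, j), the minimum total weight of any directed path from i to j (possibly empty when i = j).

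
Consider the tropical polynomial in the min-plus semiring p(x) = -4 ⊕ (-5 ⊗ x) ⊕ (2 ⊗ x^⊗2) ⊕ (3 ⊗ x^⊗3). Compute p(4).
p(4) = -4

A tropical monomial a ⊗ x^⊗i evaluates to a + i · x. Evaluating each term at x = 4:
  Term 0 contributes -4 + 0 · 4 = -4
  Term 1 contributes -5 + 1 · 4 = -1
  Term 2 contributes 2 + 2 · 4 = 10
  Term 3 contributes 3 + 3 · 4 = 15
p(4) = ⊕ of these = min[-4, -1, 10, 15] = -4.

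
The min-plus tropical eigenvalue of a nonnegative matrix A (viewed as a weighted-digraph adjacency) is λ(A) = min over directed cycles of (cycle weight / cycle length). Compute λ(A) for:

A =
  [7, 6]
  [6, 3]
λ(A) = 3

Enumerate directed cycles and compute their means (weight / length). Sample:
  cycle 0 → 0: weight = 7, length = 1, mean = 7/1 ≈ 7.000
  cycle 1 → 1: weight = 3, length = 1, mean = 3/1 ≈ 3.000
  cycle 0 → 1 → 0: weight = 12, length = 2, mean = 12/2 ≈ 6.000
  cycle 1 → 0 → 1: weight = 12, length = 2, mean = 12/2 ≈ 6.000
Minimum mean = 3.000, attained e.g. along the cycle 1 → 1 with weight 3 and length 1. So λ(A) = 3/1 = 3.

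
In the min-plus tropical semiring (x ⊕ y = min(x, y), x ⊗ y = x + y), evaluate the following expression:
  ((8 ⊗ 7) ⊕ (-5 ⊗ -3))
((8 ⊗ 7) ⊕ (-5 ⊗ -3)) = -8

Expand innermost to outermost. Recall ⊕ takes the minimum of its arguments and ⊗ takes their sum. Working out the expression ((8 ⊗ 7) ⊕ (-5 ⊗ -3)) gives -8.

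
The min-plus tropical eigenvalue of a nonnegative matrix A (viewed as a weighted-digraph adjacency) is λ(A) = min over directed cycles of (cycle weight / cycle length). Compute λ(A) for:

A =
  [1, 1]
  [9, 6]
λ(A) = 1

Enumerate directed cycles and compute their means (weight / length). Sample:
  cycle 0 → 0: weight = 1, length = 1, mean = 1/1 ≈ 1.000
  cycle 1 → 1: weight = 6, length = 1, mean = 6/1 ≈ 6.000
  cycle 0 → 1 → 0: weight = 10, length = 2, mean = 10/2 ≈ 5.000
  cycle 1 → 0 → 1: weight = 10, length = 2, mean = 10/2 ≈ 5.000
Minimum mean = 1.000, attained e.g. along the cycle 0 → 0 with weight 1 and length 1. So λ(A) = 1/1 = 1.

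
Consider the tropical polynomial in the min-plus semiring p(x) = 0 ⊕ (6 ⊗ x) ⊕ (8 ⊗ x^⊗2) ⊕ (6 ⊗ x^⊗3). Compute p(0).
p(0) = 0

A tropical monomial a ⊗ x^⊗i evaluates to a + i · x. Evaluating each term at x = 0:
  Term 0 contributes 0 + 0 · 0 = 0
  Term 1 contributes 6 + 1 · 0 = 6
  Term 2 contributes 8 + 2 · 0 = 8
  Term 3 contributes 6 + 3 · 0 = 6
p(0) = ⊕ of these = min[0, 6, 8, 6] = 0.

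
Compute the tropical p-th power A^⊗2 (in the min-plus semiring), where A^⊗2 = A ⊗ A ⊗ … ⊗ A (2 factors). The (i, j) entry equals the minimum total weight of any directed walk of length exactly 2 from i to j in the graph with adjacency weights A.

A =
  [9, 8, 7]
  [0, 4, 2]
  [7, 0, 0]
A^⊗2 =
  [8, 7, 7]
  [4, 2, 2]
  [0, 0, 0]

Each entry (A^⊗2)_ij equals the minimum over all length-2 walks i = v_0 → v_1 → … → v_2 = j of Σ_t A[v_t][v_{t+1}]. For example, for (i, j) = (0, 2) we minimise over 3 possible intermediate vertex sequences; the minimum is 7, attained along the walk 0 → 2 → 2.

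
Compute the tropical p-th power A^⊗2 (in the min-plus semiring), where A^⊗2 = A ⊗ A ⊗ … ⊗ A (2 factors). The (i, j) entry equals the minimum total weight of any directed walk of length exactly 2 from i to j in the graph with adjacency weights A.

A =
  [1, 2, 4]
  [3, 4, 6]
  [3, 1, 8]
A^⊗2 =
  [2, 3, 5]
  [4, 5, 7]
  [4, 5, 7]

Each entry (A^⊗2)_ij equals the minimum over all length-2 walks i = v_0 → v_1 → … → v_2 = j of Σ_t A[v_t][v_{t+1}]. For example, for (i, j) = (0, 2) we minimise over 3 possible intermediate vertex sequences; the minimum is 5, attained along the walk 0 → 0 → 2.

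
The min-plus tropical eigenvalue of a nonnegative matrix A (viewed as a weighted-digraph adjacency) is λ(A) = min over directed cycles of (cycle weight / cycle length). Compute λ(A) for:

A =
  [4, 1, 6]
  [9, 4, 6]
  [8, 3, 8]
λ(A) = 4

Enumerate directed cycles and compute their means (weight / length). Sample:
  cycle 0 → 0: weight = 4, length = 1, mean = 4/1 ≈ 4.000
  cycle 1 → 1: weight = 4, length = 1, mean = 4/1 ≈ 4.000
  cycle 2 → 2: weight = 8, length = 1, mean = 8/1 ≈ 8.000
  cycle 0 → 1 → 0: weight = 10, length = 2, mean = 10/2 ≈ 5.000
  cycle 0 → 2 → 0: weight = 14, length = 2, mean = 14/2 ≈ 7.000
  cycle 1 → 0 → 1: weight = 10, length = 2, mean = 10/2 ≈ 5.000
Minimum mean = 4.000, attained e.g. along the cycle 0 → 0 with weight 4 and length 1. So λ(A) = 4/1 = 4.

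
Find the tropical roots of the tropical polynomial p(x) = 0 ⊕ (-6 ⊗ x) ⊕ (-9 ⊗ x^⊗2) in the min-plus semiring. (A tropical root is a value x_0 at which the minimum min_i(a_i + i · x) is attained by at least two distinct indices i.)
Roots: {3, 6}

Each tropical root is a break point of the lower envelope of the lines y = a_i + i · x (there are 3 lines, with slopes 0, 1, ..., 2). Only the lines that attain the minimum somewhere contribute to roots; other lines are dominated. Here the surviving (envelope) indices are i = 2, i = 1, i = 0.
Intersections between consecutive envelope lines give the roots: for adjacent envelope indices i < j the intersection is x = (a_i − a_j) / (j − i). Reading off the sorted break points: {3, 6}.
Verification: at each break x_0, at least two indices attain the minimum of min_i(a_i + i · x_0).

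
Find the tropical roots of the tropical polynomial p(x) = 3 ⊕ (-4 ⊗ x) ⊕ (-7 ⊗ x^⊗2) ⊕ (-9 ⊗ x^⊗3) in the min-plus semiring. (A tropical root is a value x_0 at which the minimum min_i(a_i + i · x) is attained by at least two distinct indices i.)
Roots: {2, 3, 7}

Each tropical root is a break point of the lower envelope of the lines y = a_i + i · x (there are 4 lines, with slopes 0, 1, ..., 3). Only the lines that attain the minimum somewhere contribute to roots; other lines are dominated. Here the surviving (envelope) indices are i = 3, i = 2, i = 1, i = 0.
Intersections between consecutive envelope lines give the roots: for adjacent envelope indices i < j the intersection is x = (a_i − a_j) / (j − i). Reading off the sorted break points: {2, 3, 7}.
Verification: at each break x_0, at least two indices attain the minimum of min_i(a_i + i · x_0).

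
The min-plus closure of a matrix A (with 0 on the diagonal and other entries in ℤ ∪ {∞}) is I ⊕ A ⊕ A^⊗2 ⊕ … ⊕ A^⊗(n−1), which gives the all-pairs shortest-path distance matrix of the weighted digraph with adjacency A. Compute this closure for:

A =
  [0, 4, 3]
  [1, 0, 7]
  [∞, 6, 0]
Closure =
  [0, 4, 3]
  [1, 0, 4]
  [7, 6, 0]

This is the Floyd-Warshall all-pairs shortest-path computation. For each intermediate vertex k = 0, 1, …, 2, update dist[i][j] ← min(dist[i][j], dist[i][k] + dist[k][j]). The final matrix gives, for each (i, j), the minimum total weight of any directed path from i to j (possibly empty when i = j).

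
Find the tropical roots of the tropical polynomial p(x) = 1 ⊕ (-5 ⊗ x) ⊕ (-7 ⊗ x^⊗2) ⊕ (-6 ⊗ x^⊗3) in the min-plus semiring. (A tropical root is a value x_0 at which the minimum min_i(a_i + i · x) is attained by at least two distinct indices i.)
Roots: {-1, 2, 6}

Each tropical root is a break point of the lower envelope of the lines y = a_i + i · x (there are 4 lines, with slopes 0, 1, ..., 3). Only the lines that attain the minimum somewhere contribute to roots; other lines are dominated. Here the surviving (envelope) indices are i = 3, i = 2, i = 1, i = 0.
Intersections between consecutive envelope lines give the roots: for adjacent envelope indices i < j the intersection is x = (a_i − a_j) / (j − i). Reading off the sorted break points: {-1, 2, 6}.
Verification: at each break x_0, at least two indices attain the minimum of min_i(a_i + i · x_0).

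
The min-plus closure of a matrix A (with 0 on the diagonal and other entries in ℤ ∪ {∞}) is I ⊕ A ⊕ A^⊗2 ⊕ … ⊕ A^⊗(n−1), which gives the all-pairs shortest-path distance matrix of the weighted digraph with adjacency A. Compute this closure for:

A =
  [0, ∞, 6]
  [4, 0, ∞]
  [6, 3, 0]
Closure =
  [0, 9, 6]
  [4, 0, 10]
  [6, 3, 0]

This is the Floyd-Warshall all-pairs shortest-path computation. For each intermediate vertex k = 0, 1, …, 2, update dist[i][j] ← min(dist[i][j], dist[i][k] + dist[k][j]). The final matrix gives, for each (i, j), the minimum total weight of any directed path from i to j (possibly empty when i = j).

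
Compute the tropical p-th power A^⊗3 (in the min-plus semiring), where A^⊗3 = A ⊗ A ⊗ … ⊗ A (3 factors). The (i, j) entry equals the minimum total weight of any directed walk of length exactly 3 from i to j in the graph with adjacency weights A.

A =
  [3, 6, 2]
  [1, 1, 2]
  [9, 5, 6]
A^⊗3 =
  [8, 8, 8]
  [3, 3, 4]
  [7, 7, 8]

Each entry (A^⊗3)_ij equals the minimum over all length-3 walks i = v_0 → v_1 → … → v_3 = j of Σ_t A[v_t][v_{t+1}]. For example, for (i, j) = (0, 2) we minimise over 9 possible intermediate vertex sequences; the minimum is 8, attained along the walk 0 → 0 → 0 → 2.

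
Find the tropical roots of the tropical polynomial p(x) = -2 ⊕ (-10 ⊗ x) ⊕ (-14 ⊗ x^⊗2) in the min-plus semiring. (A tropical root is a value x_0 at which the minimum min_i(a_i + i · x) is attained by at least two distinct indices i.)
Roots: {4, 8}

Each tropical root is a break point of the lower envelope of the lines y = a_i + i · x (there are 3 lines, with slopes 0, 1, ..., 2). Only the lines that attain the minimum somewhere contribute to roots; other lines are dominated. Here the surviving (envelope) indices are i = 2, i = 1, i = 0.
Intersections between consecutive envelope lines give the roots: for adjacent envelope indices i < j the intersection is x = (a_i − a_j) / (j − i). Reading off the sorted break points: {4, 8}.
Verification: at each break x_0, at least two indices attain the minimum of min_i(a_i + i · x_0).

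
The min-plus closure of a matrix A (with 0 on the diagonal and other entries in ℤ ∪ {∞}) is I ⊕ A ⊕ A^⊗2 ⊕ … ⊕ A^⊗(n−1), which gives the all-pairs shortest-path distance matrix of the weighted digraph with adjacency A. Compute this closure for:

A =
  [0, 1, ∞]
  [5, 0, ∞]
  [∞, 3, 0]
Closure =
  [0, 1, ∞]
  [5, 0, ∞]
  [8, 3, 0]

This is the Floyd-Warshall all-pairs shortest-path computation. For each intermediate vertex k = 0, 1, …, 2, update dist[i][j] ← min(dist[i][j], dist[i][k] + dist[k][j]). The final matrix gives, for each (i, j), the minimum total weight of any directed path from i to j (possibly empty when i = j).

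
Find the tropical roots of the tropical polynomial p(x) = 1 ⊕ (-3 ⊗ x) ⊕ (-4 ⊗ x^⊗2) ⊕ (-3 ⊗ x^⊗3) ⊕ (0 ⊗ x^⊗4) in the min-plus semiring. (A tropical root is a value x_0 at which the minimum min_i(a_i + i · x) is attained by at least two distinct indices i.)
Roots: {-3, -1, 1, 4}

Each tropical root is a break point of the lower envelope of the lines y = a_i + i · x (there are 5 lines, with slopes 0, 1, ..., 4). Only the lines that attain the minimum somewhere contribute to roots; other lines are dominated. Here the surviving (envelope) indices are i = 4, i = 3, i = 2, i = 1, i = 0.
Intersections between consecutive envelope lines give the roots: for adjacent envelope indices i < j the intersection is x = (a_i − a_j) / (j − i). Reading off the sorted break points: {-3, -1, 1, 4}.
Verification: at each break x_0, at least two indices attain the minimum of min_i(a_i + i · x_0).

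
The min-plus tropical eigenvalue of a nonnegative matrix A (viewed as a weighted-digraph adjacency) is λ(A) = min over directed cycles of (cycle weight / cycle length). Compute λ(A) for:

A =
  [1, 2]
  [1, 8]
λ(A) = 1

Enumerate directed cycles and compute their means (weight / length). Sample:
  cycle 0 → 0: weight = 1, length = 1, mean = 1/1 ≈ 1.000
  cycle 1 → 1: weight = 8, length = 1, mean = 8/1 ≈ 8.000
  cycle 0 → 1 → 0: weight = 3, length = 2, mean = 3/2 ≈ 1.500
  cycle 1 → 0 → 1: weight = 3, length = 2, mean = 3/2 ≈ 1.500
Minimum mean = 1.000, attained e.g. along the cycle 0 → 0 with weight 1 and length 1. So λ(A) = 1/1 = 1.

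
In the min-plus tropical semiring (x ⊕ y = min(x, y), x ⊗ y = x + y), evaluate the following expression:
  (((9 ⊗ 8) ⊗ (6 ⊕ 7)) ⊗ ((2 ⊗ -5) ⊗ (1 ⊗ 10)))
(((9 ⊗ 8) ⊗ (6 ⊕ 7)) ⊗ ((2 ⊗ -5) ⊗ (1 ⊗ 10))) = 31

Expand innermost to outermost. Recall ⊕ takes the minimum of its arguments and ⊗ takes their sum. Working out the expression (((9 ⊗ 8) ⊗ (6 ⊕ 7)) ⊗ ((2 ⊗ -5) ⊗ (1 ⊗ 10))) gives 31.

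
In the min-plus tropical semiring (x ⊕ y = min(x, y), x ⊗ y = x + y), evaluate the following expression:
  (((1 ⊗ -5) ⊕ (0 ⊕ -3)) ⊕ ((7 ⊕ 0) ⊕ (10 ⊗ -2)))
(((1 ⊗ -5) ⊕ (0 ⊕ -3)) ⊕ ((7 ⊕ 0) ⊕ (10 ⊗ -2))) = -4

Expand innermost to outermost. Recall ⊕ takes the minimum of its arguments and ⊗ takes their sum. Working out the expression (((1 ⊗ -5) ⊕ (0 ⊕ -3)) ⊕ ((7 ⊕ 0) ⊕ (10 ⊗ -2))) gives -4.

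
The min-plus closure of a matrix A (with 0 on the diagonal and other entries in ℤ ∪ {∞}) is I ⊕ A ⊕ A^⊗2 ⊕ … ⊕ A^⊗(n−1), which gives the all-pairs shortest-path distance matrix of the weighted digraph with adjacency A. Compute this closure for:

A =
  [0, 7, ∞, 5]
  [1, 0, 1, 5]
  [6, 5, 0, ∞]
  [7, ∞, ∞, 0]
Closure =
  [0, 7, 8, 5]
  [1, 0, 1, 5]
  [6, 5, 0, 10]
  [7, 14, 15, 0]

This is the Floyd-Warshall all-pairs shortest-path computation. For each intermediate vertex k = 0, 1, …, 3, update dist[i][j] ← min(dist[i][j], dist[i][k] + dist[k][j]). The final matrix gives, for each (i, j), the minimum total weight of any directed path from i to j (possibly empty when i = j).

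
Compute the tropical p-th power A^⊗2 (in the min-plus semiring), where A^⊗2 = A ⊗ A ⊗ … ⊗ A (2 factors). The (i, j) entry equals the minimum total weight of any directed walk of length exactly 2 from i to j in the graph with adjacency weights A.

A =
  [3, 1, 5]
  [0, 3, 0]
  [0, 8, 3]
A^⊗2 =
  [1, 4, 1]
  [0, 1, 3]
  [3, 1, 5]

Each entry (A^⊗2)_ij equals the minimum over all length-2 walks i = v_0 → v_1 → … → v_2 = j of Σ_t A[v_t][v_{t+1}]. For example, for (i, j) = (0, 2) we minimise over 3 possible intermediate vertex sequences; the minimum is 1, attained along the walk 0 → 1 → 2.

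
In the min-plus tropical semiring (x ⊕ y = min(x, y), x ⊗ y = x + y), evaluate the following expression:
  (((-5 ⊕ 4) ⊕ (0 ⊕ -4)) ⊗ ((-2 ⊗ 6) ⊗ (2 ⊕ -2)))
(((-5 ⊕ 4) ⊕ (0 ⊕ -4)) ⊗ ((-2 ⊗ 6) ⊗ (2 ⊕ -2))) = -3

Expand innermost to outermost. Recall ⊕ takes the minimum of its arguments and ⊗ takes their sum. Working out the expression (((-5 ⊕ 4) ⊕ (0 ⊕ -4)) ⊗ ((-2 ⊗ 6) ⊗ (2 ⊕ -2))) gives -3.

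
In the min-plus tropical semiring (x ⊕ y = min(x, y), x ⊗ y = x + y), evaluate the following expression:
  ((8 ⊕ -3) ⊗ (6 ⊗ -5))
((8 ⊕ -3) ⊗ (6 ⊗ -5)) = -2

Expand innermost to outermost. Recall ⊕ takes the minimum of its arguments and ⊗ takes their sum. Working out the expression ((8 ⊕ -3) ⊗ (6 ⊗ -5)) gives -2.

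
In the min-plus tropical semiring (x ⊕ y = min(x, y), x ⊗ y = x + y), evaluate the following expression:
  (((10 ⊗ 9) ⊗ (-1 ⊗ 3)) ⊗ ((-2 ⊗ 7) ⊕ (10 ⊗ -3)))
(((10 ⊗ 9) ⊗ (-1 ⊗ 3)) ⊗ ((-2 ⊗ 7) ⊕ (10 ⊗ -3))) = 26

Expand innermost to outermost. Recall ⊕ takes the minimum of its arguments and ⊗ takes their sum. Working out the expression (((10 ⊗ 9) ⊗ (-1 ⊗ 3)) ⊗ ((-2 ⊗ 7) ⊕ (10 ⊗ -3))) gives 26.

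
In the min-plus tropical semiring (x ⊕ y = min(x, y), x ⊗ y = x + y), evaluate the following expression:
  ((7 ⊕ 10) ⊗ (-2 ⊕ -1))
((7 ⊕ 10) ⊗ (-2 ⊕ -1)) = 5

Expand innermost to outermost. Recall ⊕ takes the minimum of its arguments and ⊗ takes their sum. Working out the expression ((7 ⊕ 10) ⊗ (-2 ⊕ -1)) gives 5.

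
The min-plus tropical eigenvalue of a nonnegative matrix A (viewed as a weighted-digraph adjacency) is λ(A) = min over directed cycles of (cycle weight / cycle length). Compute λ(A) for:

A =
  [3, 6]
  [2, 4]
λ(A) = 3

Enumerate directed cycles and compute their means (weight / length). Sample:
  cycle 0 → 0: weight = 3, length = 1, mean = 3/1 ≈ 3.000
  cycle 1 → 1: weight = 4, length = 1, mean = 4/1 ≈ 4.000
  cycle 0 → 1 → 0: weight = 8, length = 2, mean = 8/2 ≈ 4.000
  cycle 1 → 0 → 1: weight = 8, length = 2, mean = 8/2 ≈ 4.000
Minimum mean = 3.000, attained e.g. along the cycle 0 → 0 with weight 3 and length 1. So λ(A) = 3/1 = 3.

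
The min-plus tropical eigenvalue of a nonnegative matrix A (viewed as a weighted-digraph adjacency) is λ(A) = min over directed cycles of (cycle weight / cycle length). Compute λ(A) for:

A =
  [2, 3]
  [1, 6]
λ(A) = 2

Enumerate directed cycles and compute their means (weight / length). Sample:
  cycle 0 → 0: weight = 2, length = 1, mean = 2/1 ≈ 2.000
  cycle 1 → 1: weight = 6, length = 1, mean = 6/1 ≈ 6.000
  cycle 0 → 1 → 0: weight = 4, length = 2, mean = 4/2 ≈ 2.000
  cycle 1 → 0 → 1: weight = 4, length = 2, mean = 4/2 ≈ 2.000
Minimum mean = 2.000, attained e.g. along the cycle 0 → 0 with weight 2 and length 1. So λ(A) = 2/1 = 2.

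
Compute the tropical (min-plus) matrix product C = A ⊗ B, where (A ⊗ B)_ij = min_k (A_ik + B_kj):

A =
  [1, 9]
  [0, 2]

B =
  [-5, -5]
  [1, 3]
A ⊗ B =
  [-4, -4]
  [-5, -5]

Apply the min-plus product entry-by-entry:
  C[0][0] = min over k of (A[0][0] + B[0][0] = 1 + -5 = -4, A[0][1] + B[1][0] = 9 + 1 = 10) = -4 (attained at k = 0)
  C[0][1] = min over k of (A[0][0] + B[0][1] = 1 + -5 = -4, A[0][1] + B[1][1] = 9 + 3 = 12) = -4 (attained at k = 0)
  C[1][0] = min over k of (A[1][0] + B[0][0] = 0 + -5 = -5, A[1][1] + B[1][0] = 2 + 1 = 3) = -5 (attained at k = 0)
  C[1][1] = min over k of (A[1][0] + B[0][1] = 0 + -5 = -5, A[1][1] + B[1][1] = 2 + 3 = 5) = -5 (attained at k = 0)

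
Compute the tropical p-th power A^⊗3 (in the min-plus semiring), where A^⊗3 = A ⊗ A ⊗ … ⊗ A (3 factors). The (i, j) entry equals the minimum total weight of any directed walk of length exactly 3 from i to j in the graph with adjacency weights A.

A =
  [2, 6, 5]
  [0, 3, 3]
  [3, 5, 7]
A^⊗3 =
  [6, 10, 9]
  [4, 8, 7]
  [7, 11, 10]

Each entry (A^⊗3)_ij equals the minimum over all length-3 walks i = v_0 → v_1 → … → v_3 = j of Σ_t A[v_t][v_{t+1}]. For example, for (i, j) = (0, 2) we minimise over 9 possible intermediate vertex sequences; the minimum is 9, attained along the walk 0 → 0 → 0 → 2.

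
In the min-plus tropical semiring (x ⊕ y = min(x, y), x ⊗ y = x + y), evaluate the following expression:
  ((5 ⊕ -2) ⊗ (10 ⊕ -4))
((5 ⊕ -2) ⊗ (10 ⊕ -4)) = -6

Expand innermost to outermost. Recall ⊕ takes the minimum of its arguments and ⊗ takes their sum. Working out the expression ((5 ⊕ -2) ⊗ (10 ⊕ -4)) gives -6.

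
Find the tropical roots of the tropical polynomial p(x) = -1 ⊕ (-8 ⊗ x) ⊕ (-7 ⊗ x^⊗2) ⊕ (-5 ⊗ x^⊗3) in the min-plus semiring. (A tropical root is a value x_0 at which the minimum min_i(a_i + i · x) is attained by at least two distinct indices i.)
Roots: {-2, -1, 7}

Each tropical root is a break point of the lower envelope of the lines y = a_i + i · x (there are 4 lines, with slopes 0, 1, ..., 3). Only the lines that attain the minimum somewhere contribute to roots; other lines are dominated. Here the surviving (envelope) indices are i = 3, i = 2, i = 1, i = 0.
Intersections between consecutive envelope lines give the roots: for adjacent envelope indices i < j the intersection is x = (a_i − a_j) / (j − i). Reading off the sorted break points: {-2, -1, 7}.
Verification: at each break x_0, at least two indices attain the minimum of min_i(a_i + i · x_0).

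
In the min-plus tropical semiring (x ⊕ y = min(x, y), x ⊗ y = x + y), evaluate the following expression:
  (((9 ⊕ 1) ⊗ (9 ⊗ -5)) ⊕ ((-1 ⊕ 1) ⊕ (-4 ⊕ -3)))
(((9 ⊕ 1) ⊗ (9 ⊗ -5)) ⊕ ((-1 ⊕ 1) ⊕ (-4 ⊕ -3))) = -4

Expand innermost to outermost. Recall ⊕ takes the minimum of its arguments and ⊗ takes their sum. Working out the expression (((9 ⊕ 1) ⊗ (9 ⊗ -5)) ⊕ ((-1 ⊕ 1) ⊕ (-4 ⊕ -3))) gives -4.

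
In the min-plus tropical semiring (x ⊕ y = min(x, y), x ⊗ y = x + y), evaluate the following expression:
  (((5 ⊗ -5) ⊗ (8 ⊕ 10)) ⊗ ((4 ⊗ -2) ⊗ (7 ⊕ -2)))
(((5 ⊗ -5) ⊗ (8 ⊕ 10)) ⊗ ((4 ⊗ -2) ⊗ (7 ⊕ -2))) = 8

Expand innermost to outermost. Recall ⊕ takes the minimum of its arguments and ⊗ takes their sum. Working out the expression (((5 ⊗ -5) ⊗ (8 ⊕ 10)) ⊗ ((4 ⊗ -2) ⊗ (7 ⊕ -2))) gives 8.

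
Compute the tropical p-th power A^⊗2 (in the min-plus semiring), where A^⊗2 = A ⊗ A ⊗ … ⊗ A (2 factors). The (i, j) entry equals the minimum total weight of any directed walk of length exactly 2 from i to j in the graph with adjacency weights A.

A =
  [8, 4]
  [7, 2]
A^⊗2 =
  [11, 6]
  [9, 4]

Each entry (A^⊗2)_ij equals the minimum over all length-2 walks i = v_0 → v_1 → … → v_2 = j of Σ_t A[v_t][v_{t+1}]. For example, for (i, j) = (0, 1) we minimise over 2 possible intermediate vertex sequences; the minimum is 6, attained along the walk 0 → 1 → 1.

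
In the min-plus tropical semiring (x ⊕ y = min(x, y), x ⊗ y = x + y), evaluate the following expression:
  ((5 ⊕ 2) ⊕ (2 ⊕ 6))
((5 ⊕ 2) ⊕ (2 ⊕ 6)) = 2

Expand innermost to outermost. Recall ⊕ takes the minimum of its arguments and ⊗ takes their sum. Working out the expression ((5 ⊕ 2) ⊕ (2 ⊕ 6)) gives 2.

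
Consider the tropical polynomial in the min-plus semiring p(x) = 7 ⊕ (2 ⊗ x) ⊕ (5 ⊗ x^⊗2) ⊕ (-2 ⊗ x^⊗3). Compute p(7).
p(7) = 7

A tropical monomial a ⊗ x^⊗i evaluates to a + i · x. Evaluating each term at x = 7:
  Term 0 contributes 7 + 0 · 7 = 7
  Term 1 contributes 2 + 1 · 7 = 9
  Term 2 contributes 5 + 2 · 7 = 19
  Term 3 contributes -2 + 3 · 7 = 19
p(7) = ⊕ of these = min[7, 9, 19, 19] = 7.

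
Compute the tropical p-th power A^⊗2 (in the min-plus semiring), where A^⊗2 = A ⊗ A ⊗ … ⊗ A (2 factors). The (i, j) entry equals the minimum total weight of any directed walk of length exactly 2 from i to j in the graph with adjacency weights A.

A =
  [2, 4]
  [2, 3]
A^⊗2 =
  [4, 6]
  [4, 6]

Each entry (A^⊗2)_ij equals the minimum over all length-2 walks i = v_0 → v_1 → … → v_2 = j of Σ_t A[v_t][v_{t+1}]. For example, for (i, j) = (0, 1) we minimise over 2 possible intermediate vertex sequences; the minimum is 6, attained along the walk 0 → 0 → 1.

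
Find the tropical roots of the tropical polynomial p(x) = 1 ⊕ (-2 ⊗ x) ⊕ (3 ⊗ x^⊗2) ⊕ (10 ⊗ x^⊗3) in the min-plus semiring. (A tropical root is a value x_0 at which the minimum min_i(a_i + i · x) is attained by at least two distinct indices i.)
Roots: {-7, -5, 3}

Each tropical root is a break point of the lower envelope of the lines y = a_i + i · x (there are 4 lines, with slopes 0, 1, ..., 3). Only the lines that attain the minimum somewhere contribute to roots; other lines are dominated. Here the surviving (envelope) indices are i = 3, i = 2, i = 1, i = 0.
Intersections between consecutive envelope lines give the roots: for adjacent envelope indices i < j the intersection is x = (a_i − a_j) / (j − i). Reading off the sorted break points: {-7, -5, 3}.
Verification: at each break x_0, at least two indices attain the minimum of min_i(a_i + i · x_0).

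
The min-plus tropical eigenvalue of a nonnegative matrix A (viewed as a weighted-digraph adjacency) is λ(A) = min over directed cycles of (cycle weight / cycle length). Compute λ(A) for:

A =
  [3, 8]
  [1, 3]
λ(A) = 3

Enumerate directed cycles and compute their means (weight / length). Sample:
  cycle 0 → 0: weight = 3, length = 1, mean = 3/1 ≈ 3.000
  cycle 1 → 1: weight = 3, length = 1, mean = 3/1 ≈ 3.000
  cycle 0 → 1 → 0: weight = 9, length = 2, mean = 9/2 ≈ 4.500
  cycle 1 → 0 → 1: weight = 9, length = 2, mean = 9/2 ≈ 4.500
Minimum mean = 3.000, attained e.g. along the cycle 0 → 0 with weight 3 and length 1. So λ(A) = 3/1 = 3.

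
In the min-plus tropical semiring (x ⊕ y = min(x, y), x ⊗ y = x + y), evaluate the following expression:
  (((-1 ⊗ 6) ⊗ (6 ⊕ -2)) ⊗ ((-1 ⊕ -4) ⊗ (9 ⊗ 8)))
(((-1 ⊗ 6) ⊗ (6 ⊕ -2)) ⊗ ((-1 ⊕ -4) ⊗ (9 ⊗ 8))) = 16

Expand innermost to outermost. Recall ⊕ takes the minimum of its arguments and ⊗ takes their sum. Working out the expression (((-1 ⊗ 6) ⊗ (6 ⊕ -2)) ⊗ ((-1 ⊕ -4) ⊗ (9 ⊗ 8))) gives 16.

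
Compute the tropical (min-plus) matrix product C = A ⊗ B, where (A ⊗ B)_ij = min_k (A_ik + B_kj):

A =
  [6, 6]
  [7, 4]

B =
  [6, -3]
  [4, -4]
A ⊗ B =
  [10, 2]
  [8, 0]

Apply the min-plus product entry-by-entry:
  C[0][0] = min over k of (A[0][0] + B[0][0] = 6 + 6 = 12, A[0][1] + B[1][0] = 6 + 4 = 10) = 10 (attained at k = 1)
  C[0][1] = min over k of (A[0][0] + B[0][1] = 6 + -3 = 3, A[0][1] + B[1][1] = 6 + -4 = 2) = 2 (attained at k = 1)
  C[1][0] = min over k of (A[1][0] + B[0][0] = 7 + 6 = 13, A[1][1] + B[1][0] = 4 + 4 = 8) = 8 (attained at k = 1)
  C[1][1] = min over k of (A[1][0] + B[0][1] = 7 + -3 = 4, A[1][1] + B[1][1] = 4 + -4 = 0) = 0 (attained at k = 1)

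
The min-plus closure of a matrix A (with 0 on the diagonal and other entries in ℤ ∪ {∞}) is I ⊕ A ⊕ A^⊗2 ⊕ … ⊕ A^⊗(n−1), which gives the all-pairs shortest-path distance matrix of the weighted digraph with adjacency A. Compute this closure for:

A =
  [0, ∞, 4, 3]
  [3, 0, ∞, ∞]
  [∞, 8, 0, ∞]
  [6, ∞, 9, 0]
Closure =
  [0, 12, 4, 3]
  [3, 0, 7, 6]
  [11, 8, 0, 14]
  [6, 17, 9, 0]

This is the Floyd-Warshall all-pairs shortest-path computation. For each intermediate vertex k = 0, 1, …, 3, update dist[i][j] ← min(dist[i][j], dist[i][k] + dist[k][j]). The final matrix gives, for each (i, j), the minimum total weight of any directed path from i to j (possibly empty when i = j).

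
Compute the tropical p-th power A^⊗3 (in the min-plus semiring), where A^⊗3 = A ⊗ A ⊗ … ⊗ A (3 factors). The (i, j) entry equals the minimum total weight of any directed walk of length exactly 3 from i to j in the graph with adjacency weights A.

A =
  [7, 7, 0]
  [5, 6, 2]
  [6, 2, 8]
A^⊗3 =
  [7, 8, 4]
  [9, 7, 6]
  [10, 6, 7]

Each entry (A^⊗3)_ij equals the minimum over all length-3 walks i = v_0 → v_1 → … → v_3 = j of Σ_t A[v_t][v_{t+1}]. For example, for (i, j) = (0, 2) we minimise over 9 possible intermediate vertex sequences; the minimum is 4, attained along the walk 0 → 2 → 1 → 2.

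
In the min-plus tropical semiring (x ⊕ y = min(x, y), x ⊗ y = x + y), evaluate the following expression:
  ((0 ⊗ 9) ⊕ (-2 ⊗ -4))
((0 ⊗ 9) ⊕ (-2 ⊗ -4)) = -6

Expand innermost to outermost. Recall ⊕ takes the minimum of its arguments and ⊗ takes their sum. Working out the expression ((0 ⊗ 9) ⊕ (-2 ⊗ -4)) gives -6.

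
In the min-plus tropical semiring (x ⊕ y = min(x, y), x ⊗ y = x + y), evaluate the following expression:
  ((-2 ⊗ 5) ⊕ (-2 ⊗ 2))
((-2 ⊗ 5) ⊕ (-2 ⊗ 2)) = 0

Expand innermost to outermost. Recall ⊕ takes the minimum of its arguments and ⊗ takes their sum. Working out the expression ((-2 ⊗ 5) ⊕ (-2 ⊗ 2)) gives 0.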